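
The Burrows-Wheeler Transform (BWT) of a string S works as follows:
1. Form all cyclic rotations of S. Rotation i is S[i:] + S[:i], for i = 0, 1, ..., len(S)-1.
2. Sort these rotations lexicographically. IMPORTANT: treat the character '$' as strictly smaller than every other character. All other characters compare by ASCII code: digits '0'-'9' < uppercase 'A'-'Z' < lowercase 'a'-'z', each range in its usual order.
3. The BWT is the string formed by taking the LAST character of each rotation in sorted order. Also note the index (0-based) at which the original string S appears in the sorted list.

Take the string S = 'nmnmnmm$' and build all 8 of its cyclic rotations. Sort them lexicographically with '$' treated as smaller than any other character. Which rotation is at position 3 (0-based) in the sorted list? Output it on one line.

All 8 rotations (rotation i = S[i:]+S[:i]):
  rot[0] = nmnmnmm$
  rot[1] = mnmnmm$n
  rot[2] = nmnmm$nm
  rot[3] = mnmm$nmn
  rot[4] = nmm$nmnm
  rot[5] = mm$nmnmn
  rot[6] = m$nmnmnm
  rot[7] = $nmnmnmm
Sorted (with $ < everything):
  sorted[0] = $nmnmnmm
  sorted[1] = m$nmnmnm
  sorted[2] = mm$nmnmn
  sorted[3] = mnmm$nmn
  sorted[4] = mnmnmm$n
  sorted[5] = nmm$nmnm
  sorted[6] = nmnmm$nm
  sorted[7] = nmnmnmm$
sorted[3] = mnmm$nmn

Answer: mnmm$nmn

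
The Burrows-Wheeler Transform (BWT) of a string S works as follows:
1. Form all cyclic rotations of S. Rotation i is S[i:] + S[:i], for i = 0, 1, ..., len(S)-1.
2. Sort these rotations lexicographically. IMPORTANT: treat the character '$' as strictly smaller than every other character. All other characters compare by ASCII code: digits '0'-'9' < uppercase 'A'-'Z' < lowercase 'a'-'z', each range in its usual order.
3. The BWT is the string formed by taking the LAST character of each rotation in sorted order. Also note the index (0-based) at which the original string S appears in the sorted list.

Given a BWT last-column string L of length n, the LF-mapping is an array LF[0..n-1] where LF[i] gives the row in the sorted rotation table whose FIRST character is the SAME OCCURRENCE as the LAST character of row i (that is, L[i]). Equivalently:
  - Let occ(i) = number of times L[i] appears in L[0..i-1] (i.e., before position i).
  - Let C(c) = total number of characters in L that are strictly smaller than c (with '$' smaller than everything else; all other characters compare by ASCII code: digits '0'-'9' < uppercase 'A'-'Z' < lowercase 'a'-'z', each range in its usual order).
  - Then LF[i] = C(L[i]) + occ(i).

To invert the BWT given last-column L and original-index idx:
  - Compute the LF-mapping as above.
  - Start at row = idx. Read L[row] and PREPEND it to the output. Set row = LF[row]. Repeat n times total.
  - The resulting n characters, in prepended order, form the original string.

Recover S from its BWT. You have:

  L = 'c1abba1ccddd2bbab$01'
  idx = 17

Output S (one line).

Answer: db1a10db1dbbcaca2bc$

Derivation:
LF mapping: 14 2 6 9 10 7 3 15 16 17 18 19 5 11 12 8 13 0 1 4
Walk LF starting at row 17, prepending L[row]:
  step 1: row=17, L[17]='$', prepend. Next row=LF[17]=0
  step 2: row=0, L[0]='c', prepend. Next row=LF[0]=14
  step 3: row=14, L[14]='b', prepend. Next row=LF[14]=12
  step 4: row=12, L[12]='2', prepend. Next row=LF[12]=5
  step 5: row=5, L[5]='a', prepend. Next row=LF[5]=7
  step 6: row=7, L[7]='c', prepend. Next row=LF[7]=15
  step 7: row=15, L[15]='a', prepend. Next row=LF[15]=8
  step 8: row=8, L[8]='c', prepend. Next row=LF[8]=16
  step 9: row=16, L[16]='b', prepend. Next row=LF[16]=13
  step 10: row=13, L[13]='b', prepend. Next row=LF[13]=11
  step 11: row=11, L[11]='d', prepend. Next row=LF[11]=19
  step 12: row=19, L[19]='1', prepend. Next row=LF[19]=4
  step 13: row=4, L[4]='b', prepend. Next row=LF[4]=10
  step 14: row=10, L[10]='d', prepend. Next row=LF[10]=18
  step 15: row=18, L[18]='0', prepend. Next row=LF[18]=1
  step 16: row=1, L[1]='1', prepend. Next row=LF[1]=2
  step 17: row=2, L[2]='a', prepend. Next row=LF[2]=6
  step 18: row=6, L[6]='1', prepend. Next row=LF[6]=3
  step 19: row=3, L[3]='b', prepend. Next row=LF[3]=9
  step 20: row=9, L[9]='d', prepend. Next row=LF[9]=17
Reversed output: db1a10db1dbbcaca2bc$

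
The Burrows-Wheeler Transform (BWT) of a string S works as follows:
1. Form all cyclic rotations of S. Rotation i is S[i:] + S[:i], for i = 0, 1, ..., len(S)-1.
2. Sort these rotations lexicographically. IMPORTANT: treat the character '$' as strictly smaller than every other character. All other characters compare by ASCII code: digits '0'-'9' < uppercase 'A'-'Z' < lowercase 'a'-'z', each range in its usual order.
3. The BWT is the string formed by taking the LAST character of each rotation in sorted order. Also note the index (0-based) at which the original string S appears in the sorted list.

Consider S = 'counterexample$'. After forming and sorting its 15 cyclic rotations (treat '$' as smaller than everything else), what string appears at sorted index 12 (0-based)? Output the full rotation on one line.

All 15 rotations (rotation i = S[i:]+S[:i]):
  rot[0] = counterexample$
  rot[1] = ounterexample$c
  rot[2] = unterexample$co
  rot[3] = nterexample$cou
  rot[4] = terexample$coun
  rot[5] = erexample$count
  rot[6] = rexample$counte
  rot[7] = example$counter
  rot[8] = xample$countere
  rot[9] = ample$counterex
  rot[10] = mple$counterexa
  rot[11] = ple$counterexam
  rot[12] = le$counterexamp
  rot[13] = e$counterexampl
  rot[14] = $counterexample
Sorted (with $ < everything):
  sorted[0] = $counterexample
  sorted[1] = ample$counterex
  sorted[2] = counterexample$
  sorted[3] = e$counterexampl
  sorted[4] = erexample$count
  sorted[5] = example$counter
  sorted[6] = le$counterexamp
  sorted[7] = mple$counterexa
  sorted[8] = nterexample$cou
  sorted[9] = ounterexample$c
  sorted[10] = ple$counterexam
  sorted[11] = rexample$counte
  sorted[12] = terexample$coun
  sorted[13] = unterexample$co
  sorted[14] = xample$countere
sorted[12] = terexample$coun

Answer: terexample$coun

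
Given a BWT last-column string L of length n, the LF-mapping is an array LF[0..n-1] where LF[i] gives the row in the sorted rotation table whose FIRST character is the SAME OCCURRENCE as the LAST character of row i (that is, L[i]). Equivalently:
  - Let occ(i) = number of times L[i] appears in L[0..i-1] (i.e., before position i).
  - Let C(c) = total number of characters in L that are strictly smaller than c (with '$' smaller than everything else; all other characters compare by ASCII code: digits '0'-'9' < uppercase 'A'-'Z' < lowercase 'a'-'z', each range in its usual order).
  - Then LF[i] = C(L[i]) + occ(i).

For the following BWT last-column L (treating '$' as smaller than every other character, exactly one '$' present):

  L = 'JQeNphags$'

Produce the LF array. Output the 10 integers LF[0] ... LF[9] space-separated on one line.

Char counts: '$':1, 'J':1, 'N':1, 'Q':1, 'a':1, 'e':1, 'g':1, 'h':1, 'p':1, 's':1
C (first-col start): C('$')=0, C('J')=1, C('N')=2, C('Q')=3, C('a')=4, C('e')=5, C('g')=6, C('h')=7, C('p')=8, C('s')=9
L[0]='J': occ=0, LF[0]=C('J')+0=1+0=1
L[1]='Q': occ=0, LF[1]=C('Q')+0=3+0=3
L[2]='e': occ=0, LF[2]=C('e')+0=5+0=5
L[3]='N': occ=0, LF[3]=C('N')+0=2+0=2
L[4]='p': occ=0, LF[4]=C('p')+0=8+0=8
L[5]='h': occ=0, LF[5]=C('h')+0=7+0=7
L[6]='a': occ=0, LF[6]=C('a')+0=4+0=4
L[7]='g': occ=0, LF[7]=C('g')+0=6+0=6
L[8]='s': occ=0, LF[8]=C('s')+0=9+0=9
L[9]='$': occ=0, LF[9]=C('$')+0=0+0=0

Answer: 1 3 5 2 8 7 4 6 9 0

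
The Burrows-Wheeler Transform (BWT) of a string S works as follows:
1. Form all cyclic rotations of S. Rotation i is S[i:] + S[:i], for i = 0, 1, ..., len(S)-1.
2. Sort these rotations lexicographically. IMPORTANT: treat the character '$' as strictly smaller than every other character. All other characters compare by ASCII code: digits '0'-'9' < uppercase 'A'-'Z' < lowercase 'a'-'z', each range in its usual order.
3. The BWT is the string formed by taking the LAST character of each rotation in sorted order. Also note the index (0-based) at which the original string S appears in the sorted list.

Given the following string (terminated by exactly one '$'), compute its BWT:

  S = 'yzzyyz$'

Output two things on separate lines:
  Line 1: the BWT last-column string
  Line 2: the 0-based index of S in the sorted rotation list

Answer: zzy$yzy
3

Derivation:
All 7 rotations (rotation i = S[i:]+S[:i]):
  rot[0] = yzzyyz$
  rot[1] = zzyyz$y
  rot[2] = zyyz$yz
  rot[3] = yyz$yzz
  rot[4] = yz$yzzy
  rot[5] = z$yzzyy
  rot[6] = $yzzyyz
Sorted (with $ < everything):
  sorted[0] = $yzzyyz  (last char: 'z')
  sorted[1] = yyz$yzz  (last char: 'z')
  sorted[2] = yz$yzzy  (last char: 'y')
  sorted[3] = yzzyyz$  (last char: '$')
  sorted[4] = z$yzzyy  (last char: 'y')
  sorted[5] = zyyz$yz  (last char: 'z')
  sorted[6] = zzyyz$y  (last char: 'y')
Last column: zzy$yzy
Original string S is at sorted index 3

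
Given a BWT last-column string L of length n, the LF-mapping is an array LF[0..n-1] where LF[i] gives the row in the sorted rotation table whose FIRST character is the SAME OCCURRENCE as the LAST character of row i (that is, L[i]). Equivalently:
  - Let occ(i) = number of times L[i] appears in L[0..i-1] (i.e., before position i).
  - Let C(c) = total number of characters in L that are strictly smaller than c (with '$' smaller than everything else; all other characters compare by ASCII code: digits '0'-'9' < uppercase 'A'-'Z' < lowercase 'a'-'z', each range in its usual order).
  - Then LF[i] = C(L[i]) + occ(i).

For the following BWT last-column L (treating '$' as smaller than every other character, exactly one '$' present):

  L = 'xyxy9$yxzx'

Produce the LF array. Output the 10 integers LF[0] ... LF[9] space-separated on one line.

Char counts: '$':1, '9':1, 'x':4, 'y':3, 'z':1
C (first-col start): C('$')=0, C('9')=1, C('x')=2, C('y')=6, C('z')=9
L[0]='x': occ=0, LF[0]=C('x')+0=2+0=2
L[1]='y': occ=0, LF[1]=C('y')+0=6+0=6
L[2]='x': occ=1, LF[2]=C('x')+1=2+1=3
L[3]='y': occ=1, LF[3]=C('y')+1=6+1=7
L[4]='9': occ=0, LF[4]=C('9')+0=1+0=1
L[5]='$': occ=0, LF[5]=C('$')+0=0+0=0
L[6]='y': occ=2, LF[6]=C('y')+2=6+2=8
L[7]='x': occ=2, LF[7]=C('x')+2=2+2=4
L[8]='z': occ=0, LF[8]=C('z')+0=9+0=9
L[9]='x': occ=3, LF[9]=C('x')+3=2+3=5

Answer: 2 6 3 7 1 0 8 4 9 5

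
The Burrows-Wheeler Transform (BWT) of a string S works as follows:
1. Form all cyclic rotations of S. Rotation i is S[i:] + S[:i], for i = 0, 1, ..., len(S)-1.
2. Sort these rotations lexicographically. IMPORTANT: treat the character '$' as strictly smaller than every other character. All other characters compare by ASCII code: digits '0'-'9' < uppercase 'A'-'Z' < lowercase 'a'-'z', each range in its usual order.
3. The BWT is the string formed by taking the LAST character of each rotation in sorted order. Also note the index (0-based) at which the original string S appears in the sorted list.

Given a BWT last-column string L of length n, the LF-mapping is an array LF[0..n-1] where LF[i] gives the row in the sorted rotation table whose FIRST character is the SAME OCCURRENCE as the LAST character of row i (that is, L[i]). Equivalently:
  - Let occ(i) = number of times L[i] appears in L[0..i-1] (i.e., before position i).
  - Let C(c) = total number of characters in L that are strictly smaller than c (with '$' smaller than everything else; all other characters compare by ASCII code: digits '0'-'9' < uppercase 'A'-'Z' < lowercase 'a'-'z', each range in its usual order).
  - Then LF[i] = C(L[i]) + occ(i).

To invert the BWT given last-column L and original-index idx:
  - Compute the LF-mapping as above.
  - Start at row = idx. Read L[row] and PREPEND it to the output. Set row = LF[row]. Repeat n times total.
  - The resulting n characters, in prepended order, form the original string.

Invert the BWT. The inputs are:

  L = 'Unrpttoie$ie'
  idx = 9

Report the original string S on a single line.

LF mapping: 1 6 9 8 10 11 7 4 2 0 5 3
Walk LF starting at row 9, prepending L[row]:
  step 1: row=9, L[9]='$', prepend. Next row=LF[9]=0
  step 2: row=0, L[0]='U', prepend. Next row=LF[0]=1
  step 3: row=1, L[1]='n', prepend. Next row=LF[1]=6
  step 4: row=6, L[6]='o', prepend. Next row=LF[6]=7
  step 5: row=7, L[7]='i', prepend. Next row=LF[7]=4
  step 6: row=4, L[4]='t', prepend. Next row=LF[4]=10
  step 7: row=10, L[10]='i', prepend. Next row=LF[10]=5
  step 8: row=5, L[5]='t', prepend. Next row=LF[5]=11
  step 9: row=11, L[11]='e', prepend. Next row=LF[11]=3
  step 10: row=3, L[3]='p', prepend. Next row=LF[3]=8
  step 11: row=8, L[8]='e', prepend. Next row=LF[8]=2
  step 12: row=2, L[2]='r', prepend. Next row=LF[2]=9
Reversed output: repetitionU$

Answer: repetitionU$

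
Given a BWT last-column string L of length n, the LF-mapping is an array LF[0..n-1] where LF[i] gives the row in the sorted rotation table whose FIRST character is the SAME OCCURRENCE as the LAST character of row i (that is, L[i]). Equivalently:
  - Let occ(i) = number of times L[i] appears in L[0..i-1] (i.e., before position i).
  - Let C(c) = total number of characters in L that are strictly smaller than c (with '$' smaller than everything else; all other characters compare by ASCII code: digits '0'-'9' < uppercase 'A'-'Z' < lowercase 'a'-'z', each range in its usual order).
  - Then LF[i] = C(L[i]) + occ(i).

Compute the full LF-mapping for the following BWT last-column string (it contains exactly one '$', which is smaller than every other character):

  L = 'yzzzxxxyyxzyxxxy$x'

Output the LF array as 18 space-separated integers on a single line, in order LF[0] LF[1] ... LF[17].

Char counts: '$':1, 'x':8, 'y':5, 'z':4
C (first-col start): C('$')=0, C('x')=1, C('y')=9, C('z')=14
L[0]='y': occ=0, LF[0]=C('y')+0=9+0=9
L[1]='z': occ=0, LF[1]=C('z')+0=14+0=14
L[2]='z': occ=1, LF[2]=C('z')+1=14+1=15
L[3]='z': occ=2, LF[3]=C('z')+2=14+2=16
L[4]='x': occ=0, LF[4]=C('x')+0=1+0=1
L[5]='x': occ=1, LF[5]=C('x')+1=1+1=2
L[6]='x': occ=2, LF[6]=C('x')+2=1+2=3
L[7]='y': occ=1, LF[7]=C('y')+1=9+1=10
L[8]='y': occ=2, LF[8]=C('y')+2=9+2=11
L[9]='x': occ=3, LF[9]=C('x')+3=1+3=4
L[10]='z': occ=3, LF[10]=C('z')+3=14+3=17
L[11]='y': occ=3, LF[11]=C('y')+3=9+3=12
L[12]='x': occ=4, LF[12]=C('x')+4=1+4=5
L[13]='x': occ=5, LF[13]=C('x')+5=1+5=6
L[14]='x': occ=6, LF[14]=C('x')+6=1+6=7
L[15]='y': occ=4, LF[15]=C('y')+4=9+4=13
L[16]='$': occ=0, LF[16]=C('$')+0=0+0=0
L[17]='x': occ=7, LF[17]=C('x')+7=1+7=8

Answer: 9 14 15 16 1 2 3 10 11 4 17 12 5 6 7 13 0 8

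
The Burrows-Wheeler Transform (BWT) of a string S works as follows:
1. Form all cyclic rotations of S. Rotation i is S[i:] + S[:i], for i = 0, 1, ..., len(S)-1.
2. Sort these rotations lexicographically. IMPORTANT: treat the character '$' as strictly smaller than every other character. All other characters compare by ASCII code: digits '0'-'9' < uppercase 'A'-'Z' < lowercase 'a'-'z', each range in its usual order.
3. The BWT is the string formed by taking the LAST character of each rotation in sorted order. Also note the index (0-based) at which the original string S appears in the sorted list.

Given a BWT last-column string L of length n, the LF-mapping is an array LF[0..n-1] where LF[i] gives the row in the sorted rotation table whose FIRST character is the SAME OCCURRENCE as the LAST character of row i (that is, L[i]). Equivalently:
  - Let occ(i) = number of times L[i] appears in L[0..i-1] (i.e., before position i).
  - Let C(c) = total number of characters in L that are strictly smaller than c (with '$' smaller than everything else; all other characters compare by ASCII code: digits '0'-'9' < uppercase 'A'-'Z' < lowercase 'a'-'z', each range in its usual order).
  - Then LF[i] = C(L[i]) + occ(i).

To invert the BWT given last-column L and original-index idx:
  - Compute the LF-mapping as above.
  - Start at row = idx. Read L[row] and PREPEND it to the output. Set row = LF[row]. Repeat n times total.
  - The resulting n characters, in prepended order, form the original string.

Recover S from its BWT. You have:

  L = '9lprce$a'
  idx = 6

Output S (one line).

LF mapping: 1 5 6 7 3 4 0 2
Walk LF starting at row 6, prepending L[row]:
  step 1: row=6, L[6]='$', prepend. Next row=LF[6]=0
  step 2: row=0, L[0]='9', prepend. Next row=LF[0]=1
  step 3: row=1, L[1]='l', prepend. Next row=LF[1]=5
  step 4: row=5, L[5]='e', prepend. Next row=LF[5]=4
  step 5: row=4, L[4]='c', prepend. Next row=LF[4]=3
  step 6: row=3, L[3]='r', prepend. Next row=LF[3]=7
  step 7: row=7, L[7]='a', prepend. Next row=LF[7]=2
  step 8: row=2, L[2]='p', prepend. Next row=LF[2]=6
Reversed output: parcel9$

Answer: parcel9$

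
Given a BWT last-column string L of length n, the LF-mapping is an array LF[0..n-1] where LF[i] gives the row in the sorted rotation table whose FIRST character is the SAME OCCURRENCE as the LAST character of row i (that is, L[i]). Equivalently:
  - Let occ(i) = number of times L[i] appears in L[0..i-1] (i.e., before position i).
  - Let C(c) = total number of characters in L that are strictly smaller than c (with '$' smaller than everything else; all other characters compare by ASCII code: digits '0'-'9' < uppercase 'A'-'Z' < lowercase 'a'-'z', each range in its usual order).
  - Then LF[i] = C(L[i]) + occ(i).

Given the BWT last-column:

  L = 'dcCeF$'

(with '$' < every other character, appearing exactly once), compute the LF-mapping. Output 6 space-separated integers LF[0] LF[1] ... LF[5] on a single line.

Char counts: '$':1, 'C':1, 'F':1, 'c':1, 'd':1, 'e':1
C (first-col start): C('$')=0, C('C')=1, C('F')=2, C('c')=3, C('d')=4, C('e')=5
L[0]='d': occ=0, LF[0]=C('d')+0=4+0=4
L[1]='c': occ=0, LF[1]=C('c')+0=3+0=3
L[2]='C': occ=0, LF[2]=C('C')+0=1+0=1
L[3]='e': occ=0, LF[3]=C('e')+0=5+0=5
L[4]='F': occ=0, LF[4]=C('F')+0=2+0=2
L[5]='$': occ=0, LF[5]=C('$')+0=0+0=0

Answer: 4 3 1 5 2 0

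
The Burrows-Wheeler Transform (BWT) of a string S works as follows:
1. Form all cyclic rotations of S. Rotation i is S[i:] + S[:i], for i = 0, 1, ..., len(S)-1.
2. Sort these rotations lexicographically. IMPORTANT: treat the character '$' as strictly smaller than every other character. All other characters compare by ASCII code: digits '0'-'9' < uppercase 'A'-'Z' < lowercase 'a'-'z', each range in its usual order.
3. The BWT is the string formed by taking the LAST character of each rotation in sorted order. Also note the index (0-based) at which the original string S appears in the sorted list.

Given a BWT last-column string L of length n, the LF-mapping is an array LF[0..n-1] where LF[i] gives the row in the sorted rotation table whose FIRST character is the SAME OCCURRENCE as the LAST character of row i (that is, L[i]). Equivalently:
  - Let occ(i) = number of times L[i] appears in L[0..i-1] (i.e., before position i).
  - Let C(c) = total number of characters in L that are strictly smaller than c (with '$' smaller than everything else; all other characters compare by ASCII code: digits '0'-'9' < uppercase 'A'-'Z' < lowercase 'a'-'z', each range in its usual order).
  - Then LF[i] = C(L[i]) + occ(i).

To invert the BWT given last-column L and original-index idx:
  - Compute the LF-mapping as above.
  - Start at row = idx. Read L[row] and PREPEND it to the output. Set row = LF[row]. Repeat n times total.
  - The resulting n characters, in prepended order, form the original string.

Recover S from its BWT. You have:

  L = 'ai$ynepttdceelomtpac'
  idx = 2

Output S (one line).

Answer: attemptencyclopedia$

Derivation:
LF mapping: 1 9 0 19 12 6 14 16 17 5 3 7 8 10 13 11 18 15 2 4
Walk LF starting at row 2, prepending L[row]:
  step 1: row=2, L[2]='$', prepend. Next row=LF[2]=0
  step 2: row=0, L[0]='a', prepend. Next row=LF[0]=1
  step 3: row=1, L[1]='i', prepend. Next row=LF[1]=9
  step 4: row=9, L[9]='d', prepend. Next row=LF[9]=5
  step 5: row=5, L[5]='e', prepend. Next row=LF[5]=6
  step 6: row=6, L[6]='p', prepend. Next row=LF[6]=14
  step 7: row=14, L[14]='o', prepend. Next row=LF[14]=13
  step 8: row=13, L[13]='l', prepend. Next row=LF[13]=10
  step 9: row=10, L[10]='c', prepend. Next row=LF[10]=3
  step 10: row=3, L[3]='y', prepend. Next row=LF[3]=19
  step 11: row=19, L[19]='c', prepend. Next row=LF[19]=4
  step 12: row=4, L[4]='n', prepend. Next row=LF[4]=12
  step 13: row=12, L[12]='e', prepend. Next row=LF[12]=8
  step 14: row=8, L[8]='t', prepend. Next row=LF[8]=17
  step 15: row=17, L[17]='p', prepend. Next row=LF[17]=15
  step 16: row=15, L[15]='m', prepend. Next row=LF[15]=11
  step 17: row=11, L[11]='e', prepend. Next row=LF[11]=7
  step 18: row=7, L[7]='t', prepend. Next row=LF[7]=16
  step 19: row=16, L[16]='t', prepend. Next row=LF[16]=18
  step 20: row=18, L[18]='a', prepend. Next row=LF[18]=2
Reversed output: attemptencyclopedia$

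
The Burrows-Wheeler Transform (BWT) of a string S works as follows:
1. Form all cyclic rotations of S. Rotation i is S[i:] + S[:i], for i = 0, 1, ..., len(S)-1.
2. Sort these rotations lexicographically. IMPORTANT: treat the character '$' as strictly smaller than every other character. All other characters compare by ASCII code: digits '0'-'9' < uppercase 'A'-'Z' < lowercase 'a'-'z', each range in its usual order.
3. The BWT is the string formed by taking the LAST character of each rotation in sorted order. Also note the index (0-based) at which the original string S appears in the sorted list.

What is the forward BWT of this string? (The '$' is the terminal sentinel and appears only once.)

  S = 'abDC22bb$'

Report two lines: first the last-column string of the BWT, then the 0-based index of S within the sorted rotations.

All 9 rotations (rotation i = S[i:]+S[:i]):
  rot[0] = abDC22bb$
  rot[1] = bDC22bb$a
  rot[2] = DC22bb$ab
  rot[3] = C22bb$abD
  rot[4] = 22bb$abDC
  rot[5] = 2bb$abDC2
  rot[6] = bb$abDC22
  rot[7] = b$abDC22b
  rot[8] = $abDC22bb
Sorted (with $ < everything):
  sorted[0] = $abDC22bb  (last char: 'b')
  sorted[1] = 22bb$abDC  (last char: 'C')
  sorted[2] = 2bb$abDC2  (last char: '2')
  sorted[3] = C22bb$abD  (last char: 'D')
  sorted[4] = DC22bb$ab  (last char: 'b')
  sorted[5] = abDC22bb$  (last char: '$')
  sorted[6] = b$abDC22b  (last char: 'b')
  sorted[7] = bDC22bb$a  (last char: 'a')
  sorted[8] = bb$abDC22  (last char: '2')
Last column: bC2Db$ba2
Original string S is at sorted index 5

Answer: bC2Db$ba2
5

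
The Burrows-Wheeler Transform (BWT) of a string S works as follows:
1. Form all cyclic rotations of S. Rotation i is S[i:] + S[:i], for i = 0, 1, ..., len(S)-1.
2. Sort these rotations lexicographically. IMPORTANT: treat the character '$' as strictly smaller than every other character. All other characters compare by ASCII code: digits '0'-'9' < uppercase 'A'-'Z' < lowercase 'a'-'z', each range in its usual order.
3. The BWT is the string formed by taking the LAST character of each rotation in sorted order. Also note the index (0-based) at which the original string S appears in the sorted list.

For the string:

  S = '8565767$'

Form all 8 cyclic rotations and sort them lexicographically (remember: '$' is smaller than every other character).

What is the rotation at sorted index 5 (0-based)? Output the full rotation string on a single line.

All 8 rotations (rotation i = S[i:]+S[:i]):
  rot[0] = 8565767$
  rot[1] = 565767$8
  rot[2] = 65767$85
  rot[3] = 5767$856
  rot[4] = 767$8565
  rot[5] = 67$85657
  rot[6] = 7$856576
  rot[7] = $8565767
Sorted (with $ < everything):
  sorted[0] = $8565767
  sorted[1] = 565767$8
  sorted[2] = 5767$856
  sorted[3] = 65767$85
  sorted[4] = 67$85657
  sorted[5] = 7$856576
  sorted[6] = 767$8565
  sorted[7] = 8565767$
sorted[5] = 7$856576

Answer: 7$856576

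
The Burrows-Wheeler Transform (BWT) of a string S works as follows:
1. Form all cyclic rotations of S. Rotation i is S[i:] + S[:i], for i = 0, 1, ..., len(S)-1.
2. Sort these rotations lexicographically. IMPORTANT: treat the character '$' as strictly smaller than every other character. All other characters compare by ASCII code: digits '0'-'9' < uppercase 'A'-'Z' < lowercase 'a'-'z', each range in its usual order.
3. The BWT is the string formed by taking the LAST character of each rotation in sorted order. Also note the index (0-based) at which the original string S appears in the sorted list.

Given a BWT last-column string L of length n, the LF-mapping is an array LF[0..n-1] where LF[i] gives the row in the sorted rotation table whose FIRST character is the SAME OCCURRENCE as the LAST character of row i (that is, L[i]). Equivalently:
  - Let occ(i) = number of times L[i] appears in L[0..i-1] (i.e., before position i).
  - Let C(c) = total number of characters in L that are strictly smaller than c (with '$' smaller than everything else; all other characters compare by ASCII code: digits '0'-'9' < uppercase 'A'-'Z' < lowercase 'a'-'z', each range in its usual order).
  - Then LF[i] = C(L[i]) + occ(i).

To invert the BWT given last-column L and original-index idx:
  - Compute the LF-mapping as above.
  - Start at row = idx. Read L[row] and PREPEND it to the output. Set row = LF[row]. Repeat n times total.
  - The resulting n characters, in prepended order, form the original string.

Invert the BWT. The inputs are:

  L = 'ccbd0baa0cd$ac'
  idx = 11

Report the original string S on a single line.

Answer: cdcc0abadab0c$

Derivation:
LF mapping: 8 9 6 12 1 7 3 4 2 10 13 0 5 11
Walk LF starting at row 11, prepending L[row]:
  step 1: row=11, L[11]='$', prepend. Next row=LF[11]=0
  step 2: row=0, L[0]='c', prepend. Next row=LF[0]=8
  step 3: row=8, L[8]='0', prepend. Next row=LF[8]=2
  step 4: row=2, L[2]='b', prepend. Next row=LF[2]=6
  step 5: row=6, L[6]='a', prepend. Next row=LF[6]=3
  step 6: row=3, L[3]='d', prepend. Next row=LF[3]=12
  step 7: row=12, L[12]='a', prepend. Next row=LF[12]=5
  step 8: row=5, L[5]='b', prepend. Next row=LF[5]=7
  step 9: row=7, L[7]='a', prepend. Next row=LF[7]=4
  step 10: row=4, L[4]='0', prepend. Next row=LF[4]=1
  step 11: row=1, L[1]='c', prepend. Next row=LF[1]=9
  step 12: row=9, L[9]='c', prepend. Next row=LF[9]=10
  step 13: row=10, L[10]='d', prepend. Next row=LF[10]=13
  step 14: row=13, L[13]='c', prepend. Next row=LF[13]=11
Reversed output: cdcc0abadab0c$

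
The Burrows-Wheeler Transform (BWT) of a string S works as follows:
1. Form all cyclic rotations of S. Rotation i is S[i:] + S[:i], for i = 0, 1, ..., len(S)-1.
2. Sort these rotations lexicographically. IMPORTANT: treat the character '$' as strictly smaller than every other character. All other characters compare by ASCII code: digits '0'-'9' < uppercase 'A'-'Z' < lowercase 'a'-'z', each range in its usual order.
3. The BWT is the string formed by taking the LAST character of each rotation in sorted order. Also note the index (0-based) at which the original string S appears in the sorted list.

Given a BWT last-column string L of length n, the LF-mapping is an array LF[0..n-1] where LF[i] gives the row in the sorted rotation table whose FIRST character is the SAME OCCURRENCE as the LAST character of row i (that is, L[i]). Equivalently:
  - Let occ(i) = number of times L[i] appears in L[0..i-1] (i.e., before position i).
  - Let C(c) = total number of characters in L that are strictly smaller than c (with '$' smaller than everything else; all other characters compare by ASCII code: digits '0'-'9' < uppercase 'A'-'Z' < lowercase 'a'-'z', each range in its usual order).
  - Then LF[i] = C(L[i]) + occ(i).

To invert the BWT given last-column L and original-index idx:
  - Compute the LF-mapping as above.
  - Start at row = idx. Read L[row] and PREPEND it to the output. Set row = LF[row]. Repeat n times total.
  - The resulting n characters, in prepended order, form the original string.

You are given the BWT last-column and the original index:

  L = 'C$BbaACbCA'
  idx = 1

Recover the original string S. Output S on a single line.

Answer: ACCbBAbaC$

Derivation:
LF mapping: 4 0 3 8 7 1 5 9 6 2
Walk LF starting at row 1, prepending L[row]:
  step 1: row=1, L[1]='$', prepend. Next row=LF[1]=0
  step 2: row=0, L[0]='C', prepend. Next row=LF[0]=4
  step 3: row=4, L[4]='a', prepend. Next row=LF[4]=7
  step 4: row=7, L[7]='b', prepend. Next row=LF[7]=9
  step 5: row=9, L[9]='A', prepend. Next row=LF[9]=2
  step 6: row=2, L[2]='B', prepend. Next row=LF[2]=3
  step 7: row=3, L[3]='b', prepend. Next row=LF[3]=8
  step 8: row=8, L[8]='C', prepend. Next row=LF[8]=6
  step 9: row=6, L[6]='C', prepend. Next row=LF[6]=5
  step 10: row=5, L[5]='A', prepend. Next row=LF[5]=1
Reversed output: ACCbBAbaC$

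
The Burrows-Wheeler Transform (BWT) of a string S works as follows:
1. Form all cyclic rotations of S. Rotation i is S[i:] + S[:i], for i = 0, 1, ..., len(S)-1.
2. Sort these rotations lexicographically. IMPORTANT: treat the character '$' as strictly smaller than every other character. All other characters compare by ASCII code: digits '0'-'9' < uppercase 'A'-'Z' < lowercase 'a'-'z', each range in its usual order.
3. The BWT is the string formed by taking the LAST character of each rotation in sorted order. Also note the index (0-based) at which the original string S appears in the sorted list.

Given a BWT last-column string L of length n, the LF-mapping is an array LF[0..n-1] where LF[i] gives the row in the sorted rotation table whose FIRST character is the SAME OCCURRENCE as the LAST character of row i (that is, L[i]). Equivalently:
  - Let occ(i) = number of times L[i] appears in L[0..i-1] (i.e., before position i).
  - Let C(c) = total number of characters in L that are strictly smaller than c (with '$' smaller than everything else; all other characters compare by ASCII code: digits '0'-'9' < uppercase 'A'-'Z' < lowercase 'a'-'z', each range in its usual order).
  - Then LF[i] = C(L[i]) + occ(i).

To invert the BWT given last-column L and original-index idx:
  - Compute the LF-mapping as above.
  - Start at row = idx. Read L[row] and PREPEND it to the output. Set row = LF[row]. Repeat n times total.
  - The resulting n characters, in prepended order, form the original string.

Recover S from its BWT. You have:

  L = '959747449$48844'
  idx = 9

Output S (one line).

LF mapping: 12 7 13 8 1 9 2 3 14 0 4 10 11 5 6
Walk LF starting at row 9, prepending L[row]:
  step 1: row=9, L[9]='$', prepend. Next row=LF[9]=0
  step 2: row=0, L[0]='9', prepend. Next row=LF[0]=12
  step 3: row=12, L[12]='8', prepend. Next row=LF[12]=11
  step 4: row=11, L[11]='8', prepend. Next row=LF[11]=10
  step 5: row=10, L[10]='4', prepend. Next row=LF[10]=4
  step 6: row=4, L[4]='4', prepend. Next row=LF[4]=1
  step 7: row=1, L[1]='5', prepend. Next row=LF[1]=7
  step 8: row=7, L[7]='4', prepend. Next row=LF[7]=3
  step 9: row=3, L[3]='7', prepend. Next row=LF[3]=8
  step 10: row=8, L[8]='9', prepend. Next row=LF[8]=14
  step 11: row=14, L[14]='4', prepend. Next row=LF[14]=6
  step 12: row=6, L[6]='4', prepend. Next row=LF[6]=2
  step 13: row=2, L[2]='9', prepend. Next row=LF[2]=13
  step 14: row=13, L[13]='4', prepend. Next row=LF[13]=5
  step 15: row=5, L[5]='7', prepend. Next row=LF[5]=9
Reversed output: 74944974544889$

Answer: 74944974544889$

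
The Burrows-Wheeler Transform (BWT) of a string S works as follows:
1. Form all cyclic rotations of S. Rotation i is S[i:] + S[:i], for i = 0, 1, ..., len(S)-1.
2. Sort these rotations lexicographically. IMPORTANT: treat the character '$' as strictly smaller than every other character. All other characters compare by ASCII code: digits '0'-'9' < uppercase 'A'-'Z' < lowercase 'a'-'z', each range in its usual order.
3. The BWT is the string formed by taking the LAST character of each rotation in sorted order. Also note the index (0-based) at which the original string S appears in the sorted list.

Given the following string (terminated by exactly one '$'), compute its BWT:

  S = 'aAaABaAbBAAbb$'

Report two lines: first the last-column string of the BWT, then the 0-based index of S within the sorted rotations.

All 14 rotations (rotation i = S[i:]+S[:i]):
  rot[0] = aAaABaAbBAAbb$
  rot[1] = AaABaAbBAAbb$a
  rot[2] = aABaAbBAAbb$aA
  rot[3] = ABaAbBAAbb$aAa
  rot[4] = BaAbBAAbb$aAaA
  rot[5] = aAbBAAbb$aAaAB
  rot[6] = AbBAAbb$aAaABa
  rot[7] = bBAAbb$aAaABaA
  rot[8] = BAAbb$aAaABaAb
  rot[9] = AAbb$aAaABaAbB
  rot[10] = Abb$aAaABaAbBA
  rot[11] = bb$aAaABaAbBAA
  rot[12] = b$aAaABaAbBAAb
  rot[13] = $aAaABaAbBAAbb
Sorted (with $ < everything):
  sorted[0] = $aAaABaAbBAAbb  (last char: 'b')
  sorted[1] = AAbb$aAaABaAbB  (last char: 'B')
  sorted[2] = ABaAbBAAbb$aAa  (last char: 'a')
  sorted[3] = AaABaAbBAAbb$a  (last char: 'a')
  sorted[4] = AbBAAbb$aAaABa  (last char: 'a')
  sorted[5] = Abb$aAaABaAbBA  (last char: 'A')
  sorted[6] = BAAbb$aAaABaAb  (last char: 'b')
  sorted[7] = BaAbBAAbb$aAaA  (last char: 'A')
  sorted[8] = aABaAbBAAbb$aA  (last char: 'A')
  sorted[9] = aAaABaAbBAAbb$  (last char: '$')
  sorted[10] = aAbBAAbb$aAaAB  (last char: 'B')
  sorted[11] = b$aAaABaAbBAAb  (last char: 'b')
  sorted[12] = bBAAbb$aAaABaA  (last char: 'A')
  sorted[13] = bb$aAaABaAbBAA  (last char: 'A')
Last column: bBaaaAbAA$BbAA
Original string S is at sorted index 9

Answer: bBaaaAbAA$BbAA
9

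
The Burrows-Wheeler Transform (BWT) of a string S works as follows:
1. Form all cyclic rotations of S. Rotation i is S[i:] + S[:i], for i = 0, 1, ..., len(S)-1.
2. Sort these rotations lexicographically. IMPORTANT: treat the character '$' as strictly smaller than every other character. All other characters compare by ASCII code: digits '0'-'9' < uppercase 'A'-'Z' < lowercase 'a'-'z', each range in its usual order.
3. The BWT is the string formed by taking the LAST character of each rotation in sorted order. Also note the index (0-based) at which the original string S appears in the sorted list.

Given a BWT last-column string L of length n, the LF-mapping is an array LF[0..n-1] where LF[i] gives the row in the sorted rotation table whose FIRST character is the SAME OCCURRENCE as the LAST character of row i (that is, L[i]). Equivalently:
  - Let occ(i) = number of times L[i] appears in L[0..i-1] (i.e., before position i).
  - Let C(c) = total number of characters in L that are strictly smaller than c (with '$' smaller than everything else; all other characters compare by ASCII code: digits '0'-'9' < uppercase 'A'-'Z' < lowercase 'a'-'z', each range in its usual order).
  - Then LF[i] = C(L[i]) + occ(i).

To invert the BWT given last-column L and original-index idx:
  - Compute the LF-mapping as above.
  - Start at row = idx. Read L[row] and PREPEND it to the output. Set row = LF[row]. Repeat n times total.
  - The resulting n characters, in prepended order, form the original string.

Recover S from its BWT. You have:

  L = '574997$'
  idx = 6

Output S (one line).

Answer: 979745$

Derivation:
LF mapping: 2 3 1 5 6 4 0
Walk LF starting at row 6, prepending L[row]:
  step 1: row=6, L[6]='$', prepend. Next row=LF[6]=0
  step 2: row=0, L[0]='5', prepend. Next row=LF[0]=2
  step 3: row=2, L[2]='4', prepend. Next row=LF[2]=1
  step 4: row=1, L[1]='7', prepend. Next row=LF[1]=3
  step 5: row=3, L[3]='9', prepend. Next row=LF[3]=5
  step 6: row=5, L[5]='7', prepend. Next row=LF[5]=4
  step 7: row=4, L[4]='9', prepend. Next row=LF[4]=6
Reversed output: 979745$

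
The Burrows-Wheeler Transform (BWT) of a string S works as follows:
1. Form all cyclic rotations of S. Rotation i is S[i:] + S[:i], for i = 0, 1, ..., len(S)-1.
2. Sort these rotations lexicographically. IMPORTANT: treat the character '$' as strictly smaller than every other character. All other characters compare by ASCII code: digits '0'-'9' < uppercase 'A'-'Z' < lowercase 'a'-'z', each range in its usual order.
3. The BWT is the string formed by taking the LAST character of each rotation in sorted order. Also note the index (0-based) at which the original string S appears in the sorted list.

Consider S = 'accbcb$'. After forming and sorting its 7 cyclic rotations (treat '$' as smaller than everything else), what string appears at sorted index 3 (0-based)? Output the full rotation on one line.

Answer: bcb$acc

Derivation:
All 7 rotations (rotation i = S[i:]+S[:i]):
  rot[0] = accbcb$
  rot[1] = ccbcb$a
  rot[2] = cbcb$ac
  rot[3] = bcb$acc
  rot[4] = cb$accb
  rot[5] = b$accbc
  rot[6] = $accbcb
Sorted (with $ < everything):
  sorted[0] = $accbcb
  sorted[1] = accbcb$
  sorted[2] = b$accbc
  sorted[3] = bcb$acc
  sorted[4] = cb$accb
  sorted[5] = cbcb$ac
  sorted[6] = ccbcb$a
sorted[3] = bcb$acc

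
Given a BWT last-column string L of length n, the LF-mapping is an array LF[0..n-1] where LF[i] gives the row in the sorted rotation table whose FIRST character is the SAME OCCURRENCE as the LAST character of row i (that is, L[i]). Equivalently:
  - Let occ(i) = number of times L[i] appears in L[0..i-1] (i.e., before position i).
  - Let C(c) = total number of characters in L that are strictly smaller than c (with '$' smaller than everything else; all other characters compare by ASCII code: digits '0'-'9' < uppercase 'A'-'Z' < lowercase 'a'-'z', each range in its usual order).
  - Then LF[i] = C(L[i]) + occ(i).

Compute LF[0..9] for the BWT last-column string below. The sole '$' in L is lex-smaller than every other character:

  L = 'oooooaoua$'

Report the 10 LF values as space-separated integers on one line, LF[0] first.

Answer: 3 4 5 6 7 1 8 9 2 0

Derivation:
Char counts: '$':1, 'a':2, 'o':6, 'u':1
C (first-col start): C('$')=0, C('a')=1, C('o')=3, C('u')=9
L[0]='o': occ=0, LF[0]=C('o')+0=3+0=3
L[1]='o': occ=1, LF[1]=C('o')+1=3+1=4
L[2]='o': occ=2, LF[2]=C('o')+2=3+2=5
L[3]='o': occ=3, LF[3]=C('o')+3=3+3=6
L[4]='o': occ=4, LF[4]=C('o')+4=3+4=7
L[5]='a': occ=0, LF[5]=C('a')+0=1+0=1
L[6]='o': occ=5, LF[6]=C('o')+5=3+5=8
L[7]='u': occ=0, LF[7]=C('u')+0=9+0=9
L[8]='a': occ=1, LF[8]=C('a')+1=1+1=2
L[9]='$': occ=0, LF[9]=C('$')+0=0+0=0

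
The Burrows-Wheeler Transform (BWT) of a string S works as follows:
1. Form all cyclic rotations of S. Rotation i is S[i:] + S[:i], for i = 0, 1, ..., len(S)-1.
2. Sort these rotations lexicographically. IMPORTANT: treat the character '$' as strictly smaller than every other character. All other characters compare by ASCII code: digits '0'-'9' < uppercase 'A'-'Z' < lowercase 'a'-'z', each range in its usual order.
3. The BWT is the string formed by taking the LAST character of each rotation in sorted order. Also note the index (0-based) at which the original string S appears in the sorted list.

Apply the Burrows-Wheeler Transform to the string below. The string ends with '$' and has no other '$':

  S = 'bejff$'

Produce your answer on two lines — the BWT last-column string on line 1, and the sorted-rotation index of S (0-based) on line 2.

All 6 rotations (rotation i = S[i:]+S[:i]):
  rot[0] = bejff$
  rot[1] = ejff$b
  rot[2] = jff$be
  rot[3] = ff$bej
  rot[4] = f$bejf
  rot[5] = $bejff
Sorted (with $ < everything):
  sorted[0] = $bejff  (last char: 'f')
  sorted[1] = bejff$  (last char: '$')
  sorted[2] = ejff$b  (last char: 'b')
  sorted[3] = f$bejf  (last char: 'f')
  sorted[4] = ff$bej  (last char: 'j')
  sorted[5] = jff$be  (last char: 'e')
Last column: f$bfje
Original string S is at sorted index 1

Answer: f$bfje
1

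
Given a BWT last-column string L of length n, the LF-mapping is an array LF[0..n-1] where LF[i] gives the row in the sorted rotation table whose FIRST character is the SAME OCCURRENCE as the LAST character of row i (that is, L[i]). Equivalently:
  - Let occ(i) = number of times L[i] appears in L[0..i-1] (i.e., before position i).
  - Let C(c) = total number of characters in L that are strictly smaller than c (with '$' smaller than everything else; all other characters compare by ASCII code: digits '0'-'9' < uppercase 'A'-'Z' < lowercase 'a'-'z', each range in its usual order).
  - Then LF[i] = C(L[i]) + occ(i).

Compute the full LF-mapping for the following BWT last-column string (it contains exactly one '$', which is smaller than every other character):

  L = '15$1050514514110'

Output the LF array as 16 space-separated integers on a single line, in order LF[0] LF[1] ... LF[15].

Answer: 4 12 0 5 1 13 2 14 6 10 15 7 11 8 9 3

Derivation:
Char counts: '$':1, '0':3, '1':6, '4':2, '5':4
C (first-col start): C('$')=0, C('0')=1, C('1')=4, C('4')=10, C('5')=12
L[0]='1': occ=0, LF[0]=C('1')+0=4+0=4
L[1]='5': occ=0, LF[1]=C('5')+0=12+0=12
L[2]='$': occ=0, LF[2]=C('$')+0=0+0=0
L[3]='1': occ=1, LF[3]=C('1')+1=4+1=5
L[4]='0': occ=0, LF[4]=C('0')+0=1+0=1
L[5]='5': occ=1, LF[5]=C('5')+1=12+1=13
L[6]='0': occ=1, LF[6]=C('0')+1=1+1=2
L[7]='5': occ=2, LF[7]=C('5')+2=12+2=14
L[8]='1': occ=2, LF[8]=C('1')+2=4+2=6
L[9]='4': occ=0, LF[9]=C('4')+0=10+0=10
L[10]='5': occ=3, LF[10]=C('5')+3=12+3=15
L[11]='1': occ=3, LF[11]=C('1')+3=4+3=7
L[12]='4': occ=1, LF[12]=C('4')+1=10+1=11
L[13]='1': occ=4, LF[13]=C('1')+4=4+4=8
L[14]='1': occ=5, LF[14]=C('1')+5=4+5=9
L[15]='0': occ=2, LF[15]=C('0')+2=1+2=3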